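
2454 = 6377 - 3923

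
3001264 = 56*53594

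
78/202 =39/101=0.39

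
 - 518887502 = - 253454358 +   -  265433144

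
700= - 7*(-100) 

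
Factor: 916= 2^2*229^1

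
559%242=75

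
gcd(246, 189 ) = 3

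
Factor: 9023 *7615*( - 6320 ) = - 434248116400 = -2^4*5^2*7^1 * 79^1*1289^1*1523^1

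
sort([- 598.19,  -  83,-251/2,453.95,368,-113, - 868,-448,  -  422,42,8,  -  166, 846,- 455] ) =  [ - 868, - 598.19,  -  455, - 448, - 422,-166, - 251/2, - 113, - 83,8 , 42,368,453.95 , 846 ] 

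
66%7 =3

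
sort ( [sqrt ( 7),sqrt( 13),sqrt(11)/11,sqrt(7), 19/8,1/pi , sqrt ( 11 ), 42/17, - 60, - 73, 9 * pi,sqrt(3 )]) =[ - 73, - 60,sqrt (11)/11,1/pi,sqrt (3) , 19/8,42/17,  sqrt( 7) , sqrt (7),sqrt (11),sqrt(13),9*  pi] 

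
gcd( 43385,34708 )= 8677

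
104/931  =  104/931 = 0.11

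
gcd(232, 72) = 8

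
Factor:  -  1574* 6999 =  - 11016426=- 2^1*3^1*787^1*2333^1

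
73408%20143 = 12979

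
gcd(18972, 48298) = 62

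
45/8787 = 15/2929  =  0.01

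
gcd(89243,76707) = 1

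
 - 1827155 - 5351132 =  - 7178287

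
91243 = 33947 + 57296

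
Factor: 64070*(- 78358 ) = -2^2 * 5^1*7^1 * 29^1*43^1*149^1*193^1  =  - 5020397060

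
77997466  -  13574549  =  64422917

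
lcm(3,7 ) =21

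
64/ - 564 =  - 16/141= - 0.11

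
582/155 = 582/155 = 3.75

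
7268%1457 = 1440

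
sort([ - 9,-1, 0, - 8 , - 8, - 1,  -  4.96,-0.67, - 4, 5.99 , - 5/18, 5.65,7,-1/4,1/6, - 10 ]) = [-10, - 9, - 8, - 8, - 4.96, - 4, - 1, - 1, - 0.67, - 5/18, - 1/4,0, 1/6, 5.65,5.99 , 7 ]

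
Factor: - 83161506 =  - 2^1  *3^1 * 13860251^1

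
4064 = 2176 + 1888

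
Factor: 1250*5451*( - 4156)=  - 28317945000 = - 2^3* 3^1*5^4*23^1* 79^1 * 1039^1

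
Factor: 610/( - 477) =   -  2^1*3^( - 2)*5^1*53^(-1)*61^1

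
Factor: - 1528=-2^3*191^1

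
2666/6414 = 1333/3207 = 0.42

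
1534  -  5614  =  -4080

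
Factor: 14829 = 3^1*4943^1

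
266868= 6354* 42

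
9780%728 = 316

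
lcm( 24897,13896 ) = 597528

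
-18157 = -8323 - 9834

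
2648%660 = 8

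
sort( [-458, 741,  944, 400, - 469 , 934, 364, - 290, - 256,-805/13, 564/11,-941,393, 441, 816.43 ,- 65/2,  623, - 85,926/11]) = [ - 941, - 469,  -  458, - 290 , - 256, - 85, - 805/13, - 65/2,564/11,926/11, 364,393,400,  441,623,  741,816.43, 934,944 ] 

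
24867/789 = 31 + 136/263= 31.52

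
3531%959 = 654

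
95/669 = 95/669 = 0.14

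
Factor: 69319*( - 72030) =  - 2^1 * 3^1*5^1*7^4*103^1*673^1 = - 4993047570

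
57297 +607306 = 664603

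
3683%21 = 8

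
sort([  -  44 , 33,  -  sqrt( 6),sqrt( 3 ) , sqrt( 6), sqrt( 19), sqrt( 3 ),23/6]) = [ - 44, - sqrt( 6 ),sqrt(3), sqrt( 3 ),sqrt( 6),23/6, sqrt(19 ),33] 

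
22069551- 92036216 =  - 69966665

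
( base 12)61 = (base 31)2b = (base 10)73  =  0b1001001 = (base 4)1021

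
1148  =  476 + 672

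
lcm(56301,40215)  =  281505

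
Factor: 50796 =2^2*3^2*17^1*83^1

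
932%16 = 4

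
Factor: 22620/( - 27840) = -13/16= - 2^( - 4 )*13^1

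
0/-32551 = 0/1 =- 0.00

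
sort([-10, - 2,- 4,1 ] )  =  [- 10 ,  -  4, - 2,1 ] 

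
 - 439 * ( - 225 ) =98775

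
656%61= 46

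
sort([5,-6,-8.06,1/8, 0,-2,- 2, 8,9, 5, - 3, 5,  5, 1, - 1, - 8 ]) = [ - 8.06,  -  8,-6,-3,-2,-2 , - 1, 0,  1/8, 1, 5, 5, 5,5, 8, 9] 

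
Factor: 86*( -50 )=- 2^2*5^2*43^1=- 4300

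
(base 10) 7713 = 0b1111000100001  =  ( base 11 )5882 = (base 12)4569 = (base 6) 55413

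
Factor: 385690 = 2^1* 5^1  *38569^1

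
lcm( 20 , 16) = 80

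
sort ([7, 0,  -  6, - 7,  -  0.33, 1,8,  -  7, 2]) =[-7, - 7,-6,-0.33, 0, 1,2, 7,8] 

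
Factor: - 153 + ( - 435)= - 2^2*3^1*7^2  =  - 588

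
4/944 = 1/236 = 0.00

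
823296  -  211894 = 611402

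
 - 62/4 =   -  16+1/2 = -15.50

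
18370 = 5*3674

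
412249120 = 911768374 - 499519254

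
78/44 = 39/22 = 1.77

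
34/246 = 17/123=0.14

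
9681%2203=869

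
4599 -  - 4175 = 8774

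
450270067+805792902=1256062969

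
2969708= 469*6332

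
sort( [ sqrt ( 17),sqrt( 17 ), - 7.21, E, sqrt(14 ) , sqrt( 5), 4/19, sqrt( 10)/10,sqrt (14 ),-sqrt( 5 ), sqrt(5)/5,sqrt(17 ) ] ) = [ -7.21, - sqrt( 5 ), 4/19, sqrt( 10 )/10,sqrt ( 5)/5,sqrt( 5 ), E, sqrt( 14), sqrt(14),  sqrt(17 ), sqrt( 17 ),sqrt(17)] 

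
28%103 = 28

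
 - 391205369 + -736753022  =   - 1127958391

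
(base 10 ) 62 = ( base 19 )35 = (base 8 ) 76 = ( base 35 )1R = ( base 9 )68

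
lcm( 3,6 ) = 6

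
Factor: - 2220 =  - 2^2*3^1*5^1*37^1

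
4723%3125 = 1598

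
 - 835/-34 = 835/34=24.56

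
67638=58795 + 8843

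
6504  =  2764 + 3740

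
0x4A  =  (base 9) 82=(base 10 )74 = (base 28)2I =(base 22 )38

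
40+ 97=137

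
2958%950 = 108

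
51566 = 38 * 1357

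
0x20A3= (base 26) C99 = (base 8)20243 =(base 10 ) 8355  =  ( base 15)2720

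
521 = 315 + 206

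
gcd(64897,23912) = 7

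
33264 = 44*756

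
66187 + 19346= 85533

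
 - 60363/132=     -  458+31/44=- 457.30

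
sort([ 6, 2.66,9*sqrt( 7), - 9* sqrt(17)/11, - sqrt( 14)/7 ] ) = [ - 9*sqrt(17)/11,  -  sqrt( 14)/7 , 2.66,6,9*sqrt( 7)] 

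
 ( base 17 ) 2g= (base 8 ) 62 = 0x32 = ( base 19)2c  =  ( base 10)50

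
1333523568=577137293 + 756386275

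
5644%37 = 20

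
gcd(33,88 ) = 11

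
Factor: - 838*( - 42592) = 2^6*11^3*419^1 = 35692096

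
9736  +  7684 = 17420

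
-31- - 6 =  - 25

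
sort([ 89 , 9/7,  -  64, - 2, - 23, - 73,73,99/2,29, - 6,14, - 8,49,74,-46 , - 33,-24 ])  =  [ - 73, - 64, - 46, -33, - 24, - 23, - 8, - 6, - 2, 9/7 , 14, 29 , 49,  99/2, 73, 74, 89]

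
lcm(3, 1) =3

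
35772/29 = 1233+15/29 = 1233.52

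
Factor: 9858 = 2^1* 3^1*31^1*53^1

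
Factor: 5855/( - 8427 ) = -3^(-1)*5^1 * 53^(-2)*1171^1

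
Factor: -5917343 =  - 17^1*89^1*3911^1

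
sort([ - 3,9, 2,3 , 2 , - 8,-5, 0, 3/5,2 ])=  [ - 8 , - 5, - 3, 0, 3/5 , 2, 2 , 2, 3, 9]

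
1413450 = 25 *56538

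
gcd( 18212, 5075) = 29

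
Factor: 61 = 61^1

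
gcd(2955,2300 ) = 5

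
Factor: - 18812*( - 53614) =2^3*11^1*2437^1 * 4703^1 =1008586568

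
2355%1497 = 858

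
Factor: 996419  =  163^1*6113^1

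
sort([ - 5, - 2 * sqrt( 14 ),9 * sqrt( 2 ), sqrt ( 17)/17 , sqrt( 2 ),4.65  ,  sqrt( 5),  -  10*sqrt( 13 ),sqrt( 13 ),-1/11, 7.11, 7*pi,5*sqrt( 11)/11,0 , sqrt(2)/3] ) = [-10*sqrt( 13),-2*sqrt( 14 ),  -  5,- 1/11, 0,sqrt (17 ) /17,sqrt( 2 ) /3,  sqrt(2),5*sqrt( 11 )/11,sqrt(5),sqrt( 13 ),4.65,7.11,9  *  sqrt( 2), 7*pi ]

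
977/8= 977/8 = 122.12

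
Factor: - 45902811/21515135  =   - 3^1*5^(-1 )*4303027^(- 1 )*15300937^1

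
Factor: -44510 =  - 2^1 *5^1*4451^1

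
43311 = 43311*1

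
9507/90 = 3169/30 = 105.63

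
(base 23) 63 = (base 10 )141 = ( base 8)215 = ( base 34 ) 45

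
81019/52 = 81019/52= 1558.06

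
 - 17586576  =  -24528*717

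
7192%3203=786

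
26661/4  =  6665 + 1/4 = 6665.25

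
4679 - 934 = 3745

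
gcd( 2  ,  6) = 2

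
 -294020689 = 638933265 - 932953954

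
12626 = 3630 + 8996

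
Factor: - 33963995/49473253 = - 5^1*13^1*23^ (-1)*522523^1 * 2151011^ ( - 1) 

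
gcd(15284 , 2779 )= 1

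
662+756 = 1418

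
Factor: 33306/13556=16653/6778 = 2^ (-1)* 3^1*7^1*13^1 * 61^1 * 3389^(-1)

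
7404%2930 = 1544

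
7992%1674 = 1296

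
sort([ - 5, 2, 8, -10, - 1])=[ - 10,  -  5, - 1, 2, 8]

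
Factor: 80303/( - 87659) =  -131/143 = -11^( - 1)*13^( - 1)*131^1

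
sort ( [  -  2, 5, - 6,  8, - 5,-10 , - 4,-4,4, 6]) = [ - 10, - 6  ,- 5, - 4 ,- 4, - 2 , 4,5,6, 8 ]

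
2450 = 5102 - 2652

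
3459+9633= 13092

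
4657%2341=2316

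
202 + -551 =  - 349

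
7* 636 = 4452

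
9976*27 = 269352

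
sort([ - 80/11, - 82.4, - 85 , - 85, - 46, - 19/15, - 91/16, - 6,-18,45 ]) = [ - 85, - 85, - 82.4,-46,-18, - 80/11, - 6 , - 91/16, - 19/15,45 ]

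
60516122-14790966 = 45725156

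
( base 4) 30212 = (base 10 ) 806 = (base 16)326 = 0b1100100110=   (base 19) 248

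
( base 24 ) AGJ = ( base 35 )513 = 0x1813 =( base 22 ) CG3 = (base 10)6163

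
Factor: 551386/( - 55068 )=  - 2^(  -  1 )*3^( - 1 )*11^1 * 13^(-1)*71^1 = -781/78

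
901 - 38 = 863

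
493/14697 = 493/14697 = 0.03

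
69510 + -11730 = 57780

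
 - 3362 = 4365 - 7727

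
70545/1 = 70545 = 70545.00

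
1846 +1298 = 3144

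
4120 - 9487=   - 5367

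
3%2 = 1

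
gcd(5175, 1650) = 75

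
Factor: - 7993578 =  - 2^1*3^1*227^1*5869^1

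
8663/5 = 8663/5=1732.60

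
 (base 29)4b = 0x7F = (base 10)127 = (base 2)1111111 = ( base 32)3V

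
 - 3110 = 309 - 3419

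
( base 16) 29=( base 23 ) 1I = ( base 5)131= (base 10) 41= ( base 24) 1H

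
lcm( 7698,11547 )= 23094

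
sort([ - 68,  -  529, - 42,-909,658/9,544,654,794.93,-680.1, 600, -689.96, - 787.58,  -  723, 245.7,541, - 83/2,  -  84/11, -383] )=[- 909, - 787.58 , - 723, - 689.96, - 680.1, - 529, - 383,- 68, - 42,-83/2, - 84/11,  658/9 , 245.7,541,544,  600,654, 794.93]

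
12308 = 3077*4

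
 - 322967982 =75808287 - 398776269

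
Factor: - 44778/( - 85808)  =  2^( - 3)*3^1 * 17^1*31^(- 1 )*173^(-1 ) * 439^1 = 22389/42904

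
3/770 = 3/770 = 0.00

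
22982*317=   7285294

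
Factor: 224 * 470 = 2^6*5^1*7^1  *  47^1 = 105280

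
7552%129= 70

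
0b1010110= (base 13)68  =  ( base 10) 86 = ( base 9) 105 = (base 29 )2S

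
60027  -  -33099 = 93126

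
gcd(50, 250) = 50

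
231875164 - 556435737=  - 324560573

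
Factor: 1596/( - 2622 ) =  - 14/23 = - 2^1*7^1* 23^(-1) 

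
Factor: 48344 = 2^3*6043^1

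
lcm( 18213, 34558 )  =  1347762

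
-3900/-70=390/7= 55.71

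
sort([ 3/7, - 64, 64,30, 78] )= [ - 64, 3/7,30, 64,78]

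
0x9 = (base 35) 9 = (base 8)11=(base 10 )9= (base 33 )9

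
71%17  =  3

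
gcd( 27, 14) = 1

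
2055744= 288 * 7138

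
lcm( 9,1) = 9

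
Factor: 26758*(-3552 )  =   - 95044416 = - 2^6*3^1*17^1*37^1 *787^1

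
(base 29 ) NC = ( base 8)1247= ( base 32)l7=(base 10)679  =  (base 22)18j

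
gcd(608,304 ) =304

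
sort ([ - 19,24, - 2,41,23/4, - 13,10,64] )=[ - 19, - 13,-2, 23/4,10,24,41,64]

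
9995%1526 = 839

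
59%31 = 28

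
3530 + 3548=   7078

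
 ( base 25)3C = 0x57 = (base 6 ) 223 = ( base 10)87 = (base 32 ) 2n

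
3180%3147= 33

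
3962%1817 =328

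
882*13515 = 11920230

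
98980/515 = 19796/103 = 192.19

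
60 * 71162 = 4269720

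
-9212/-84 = 109+2/3 =109.67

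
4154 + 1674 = 5828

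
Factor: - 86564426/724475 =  - 2^1*5^(-2 )*13^1*89^1 * 28979^( - 1 )*37409^1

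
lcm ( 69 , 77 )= 5313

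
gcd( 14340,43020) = 14340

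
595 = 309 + 286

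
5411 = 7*773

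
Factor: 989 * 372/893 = 367908/893 = 2^2*3^1*19^ ( - 1 ) * 23^1 * 31^1*43^1 * 47^(-1) 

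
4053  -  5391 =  - 1338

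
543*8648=4695864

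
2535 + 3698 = 6233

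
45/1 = 45 = 45.00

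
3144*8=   25152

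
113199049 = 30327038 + 82872011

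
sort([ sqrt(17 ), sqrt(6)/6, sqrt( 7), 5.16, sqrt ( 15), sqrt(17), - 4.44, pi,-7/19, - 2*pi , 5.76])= [  -  2*pi, - 4.44,  -  7/19, sqrt( 6)/6,sqrt( 7),pi,sqrt( 15), sqrt( 17), sqrt( 17) , 5.16, 5.76] 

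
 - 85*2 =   -  170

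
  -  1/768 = -1/768 = - 0.00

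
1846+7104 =8950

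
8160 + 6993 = 15153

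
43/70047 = 1/1629= 0.00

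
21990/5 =4398  =  4398.00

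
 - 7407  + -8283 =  - 15690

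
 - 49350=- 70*705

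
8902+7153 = 16055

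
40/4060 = 2/203=0.01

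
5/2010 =1/402 = 0.00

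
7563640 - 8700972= -1137332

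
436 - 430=6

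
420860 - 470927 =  - 50067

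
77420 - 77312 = 108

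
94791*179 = 16967589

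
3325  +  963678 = 967003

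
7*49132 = 343924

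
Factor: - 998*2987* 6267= - 18682089942 = - 2^1*3^1*29^1*103^1*499^1*2089^1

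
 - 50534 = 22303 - 72837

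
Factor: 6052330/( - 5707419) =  - 2^1*3^ (-1 )*5^1*1019^ ( - 1)*1867^( - 1 )*605233^1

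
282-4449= -4167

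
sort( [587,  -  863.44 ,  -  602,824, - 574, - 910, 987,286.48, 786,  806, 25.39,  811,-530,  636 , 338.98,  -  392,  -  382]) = [ - 910, -863.44 , - 602, - 574, - 530,  -  392,  -  382 , 25.39 , 286.48, 338.98, 587, 636,  786, 806,811,  824,987]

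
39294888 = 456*86173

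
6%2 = 0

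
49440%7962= 1668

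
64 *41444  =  2652416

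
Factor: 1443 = 3^1*13^1*37^1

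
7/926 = 7/926 = 0.01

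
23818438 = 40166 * 593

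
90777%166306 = 90777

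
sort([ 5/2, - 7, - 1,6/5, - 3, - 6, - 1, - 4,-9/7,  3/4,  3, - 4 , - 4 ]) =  [ - 7, - 6,-4, - 4, - 4,-3  ,-9/7 , - 1, - 1, 3/4,6/5, 5/2, 3 ]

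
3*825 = 2475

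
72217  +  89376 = 161593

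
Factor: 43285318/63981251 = 2^1 * 17^( -1 )*37^(  -  1 )*1609^1*13451^1*101719^(-1) 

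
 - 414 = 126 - 540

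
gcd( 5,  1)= 1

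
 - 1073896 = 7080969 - 8154865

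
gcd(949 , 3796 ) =949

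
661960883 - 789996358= - 128035475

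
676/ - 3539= - 676/3539 = -0.19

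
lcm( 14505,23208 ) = 116040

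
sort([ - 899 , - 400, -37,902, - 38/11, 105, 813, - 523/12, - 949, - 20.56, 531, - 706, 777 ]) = [ - 949, - 899, - 706, - 400,  -  523/12, -37,- 20.56 , - 38/11,  105, 531,  777,  813 , 902] 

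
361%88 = 9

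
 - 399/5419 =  - 399/5419 = - 0.07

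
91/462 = 13/66 = 0.20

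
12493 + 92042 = 104535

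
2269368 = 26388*86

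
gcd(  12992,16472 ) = 232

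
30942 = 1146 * 27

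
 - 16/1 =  - 16 =-16.00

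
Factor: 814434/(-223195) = -894/245 = - 2^1 * 3^1*5^ (-1)*7^( - 2 )*149^1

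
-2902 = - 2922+20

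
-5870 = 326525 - 332395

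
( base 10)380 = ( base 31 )C8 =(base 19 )110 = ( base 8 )574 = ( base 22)H6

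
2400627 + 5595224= 7995851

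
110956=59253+51703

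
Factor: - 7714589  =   - 19^1* 173^1*2347^1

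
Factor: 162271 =263^1*617^1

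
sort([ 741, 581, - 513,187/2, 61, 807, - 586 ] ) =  [ - 586 , - 513, 61,187/2,581, 741, 807]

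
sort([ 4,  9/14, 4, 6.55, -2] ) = [ - 2,  9/14, 4, 4, 6.55] 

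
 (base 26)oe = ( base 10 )638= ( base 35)I8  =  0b1001111110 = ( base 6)2542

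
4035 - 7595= - 3560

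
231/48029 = 231/48029 = 0.00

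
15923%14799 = 1124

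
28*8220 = 230160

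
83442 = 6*13907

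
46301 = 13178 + 33123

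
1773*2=3546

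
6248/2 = 3124 =3124.00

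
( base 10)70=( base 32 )26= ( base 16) 46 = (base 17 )42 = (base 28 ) 2E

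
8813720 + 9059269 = 17872989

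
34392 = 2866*12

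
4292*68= 291856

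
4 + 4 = 8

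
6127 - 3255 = 2872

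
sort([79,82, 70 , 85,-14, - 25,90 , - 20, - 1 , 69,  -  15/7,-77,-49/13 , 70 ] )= [ - 77 ,-25,-20,-14,-49/13,-15/7,-1, 69 , 70,70  ,  79 , 82 , 85,  90 ]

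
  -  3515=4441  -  7956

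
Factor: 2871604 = 2^2 * 587^1*1223^1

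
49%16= 1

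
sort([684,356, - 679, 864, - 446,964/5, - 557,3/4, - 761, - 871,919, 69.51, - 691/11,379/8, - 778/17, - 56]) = [ - 871, -761,  -  679 , - 557, - 446,- 691/11, - 56, - 778/17, 3/4, 379/8,69.51, 964/5,356, 684, 864,919] 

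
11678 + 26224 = 37902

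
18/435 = 6/145=0.04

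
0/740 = 0 = 0.00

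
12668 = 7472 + 5196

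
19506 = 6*3251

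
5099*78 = 397722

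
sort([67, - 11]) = [ - 11, 67 ] 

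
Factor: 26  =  2^1*13^1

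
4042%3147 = 895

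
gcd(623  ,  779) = 1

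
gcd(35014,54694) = 82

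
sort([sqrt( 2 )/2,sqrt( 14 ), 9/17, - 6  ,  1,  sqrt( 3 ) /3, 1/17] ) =[ - 6,1/17,9/17,  sqrt ( 3) /3,sqrt( 2)/2,1,sqrt( 14)]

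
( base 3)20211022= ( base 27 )6M8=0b1001101110000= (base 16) 1370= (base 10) 4976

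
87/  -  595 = -1 + 508/595 = -0.15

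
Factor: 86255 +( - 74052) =12203= 12203^1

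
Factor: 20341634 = 2^1 * 3083^1*3299^1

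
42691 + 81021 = 123712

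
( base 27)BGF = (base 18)1826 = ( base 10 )8466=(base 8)20422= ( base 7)33453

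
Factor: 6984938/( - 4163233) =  - 2^1* 109^1*179^2*4163233^( - 1) 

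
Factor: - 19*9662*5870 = -2^2*5^1*19^1*587^1*4831^1  =  - 1077602860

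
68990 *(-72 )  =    -  4967280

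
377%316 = 61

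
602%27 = 8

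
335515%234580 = 100935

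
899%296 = 11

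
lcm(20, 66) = 660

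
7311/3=2437= 2437.00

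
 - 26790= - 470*57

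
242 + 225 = 467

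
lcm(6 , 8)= 24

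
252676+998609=1251285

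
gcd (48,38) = 2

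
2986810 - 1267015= 1719795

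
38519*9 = 346671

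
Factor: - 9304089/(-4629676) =2^( - 2)*3^1*29^( -1 ) *41^1*67^1*107^(- 1 )*373^( - 1) *1129^1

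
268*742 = 198856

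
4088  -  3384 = 704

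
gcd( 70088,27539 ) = 1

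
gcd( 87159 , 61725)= 3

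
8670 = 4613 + 4057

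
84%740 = 84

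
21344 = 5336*4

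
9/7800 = 3/2600 =0.00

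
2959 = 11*269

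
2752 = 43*64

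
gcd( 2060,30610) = 10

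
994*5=4970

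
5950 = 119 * 50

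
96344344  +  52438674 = 148783018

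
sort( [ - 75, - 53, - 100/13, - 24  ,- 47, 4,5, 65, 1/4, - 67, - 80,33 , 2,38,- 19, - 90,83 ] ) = [-90, - 80, - 75 ,  -  67, - 53 , - 47, - 24, - 19,  -  100/13,1/4,2,  4,5  ,  33, 38,65,83 ]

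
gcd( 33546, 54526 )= 2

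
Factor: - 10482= - 2^1 *3^1*1747^1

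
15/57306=5/19102 = 0.00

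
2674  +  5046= 7720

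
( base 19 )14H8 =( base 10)8634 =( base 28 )b0a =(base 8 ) 20672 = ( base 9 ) 12753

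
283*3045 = 861735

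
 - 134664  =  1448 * ( - 93)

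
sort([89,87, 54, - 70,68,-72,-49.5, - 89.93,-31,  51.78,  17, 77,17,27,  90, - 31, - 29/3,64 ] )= [ - 89.93, - 72, - 70, - 49.5,-31,-31,-29/3, 17,17,27,51.78,  54,64,  68, 77, 87,89, 90]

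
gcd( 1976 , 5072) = 8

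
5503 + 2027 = 7530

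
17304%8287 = 730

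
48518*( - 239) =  - 11595802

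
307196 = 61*5036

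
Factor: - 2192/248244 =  - 2^2*3^( - 1 )*151^( - 1)=- 4/453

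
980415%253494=219933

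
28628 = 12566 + 16062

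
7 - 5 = 2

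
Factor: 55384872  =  2^3 *3^1*2307703^1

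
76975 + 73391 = 150366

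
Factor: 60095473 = 6883^1* 8731^1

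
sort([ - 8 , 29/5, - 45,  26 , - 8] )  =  [ - 45,- 8, - 8, 29/5,26] 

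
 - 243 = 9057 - 9300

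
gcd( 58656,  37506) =282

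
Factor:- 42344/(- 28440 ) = 3^( - 2 )*5^(-1)*67^1 = 67/45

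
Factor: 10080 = 2^5*3^2* 5^1*7^1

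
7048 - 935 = 6113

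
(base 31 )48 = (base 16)84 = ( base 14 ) 96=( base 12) B0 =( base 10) 132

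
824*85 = 70040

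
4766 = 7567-2801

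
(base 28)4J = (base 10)131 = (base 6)335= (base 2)10000011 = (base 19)6h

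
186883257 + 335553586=522436843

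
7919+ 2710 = 10629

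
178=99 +79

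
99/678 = 33/226 = 0.15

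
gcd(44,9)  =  1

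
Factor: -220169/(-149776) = 2^(- 4 ) * 11^ ( - 1) * 23^( - 1 )*37^ ( - 1 )*220169^1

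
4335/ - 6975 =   -  1 + 176/465 = - 0.62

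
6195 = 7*885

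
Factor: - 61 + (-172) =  - 233^1  =  - 233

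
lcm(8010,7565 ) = 136170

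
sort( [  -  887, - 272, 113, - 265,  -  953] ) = [-953, -887, - 272, - 265,113 ]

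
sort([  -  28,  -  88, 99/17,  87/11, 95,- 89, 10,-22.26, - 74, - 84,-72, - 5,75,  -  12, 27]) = [ - 89, - 88, - 84,  -  74, - 72,- 28,- 22.26, - 12 ,- 5,99/17,  87/11 , 10,27,75,95 ]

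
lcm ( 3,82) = 246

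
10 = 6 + 4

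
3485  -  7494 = -4009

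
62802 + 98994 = 161796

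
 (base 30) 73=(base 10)213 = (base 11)184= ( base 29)7a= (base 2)11010101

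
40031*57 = 2281767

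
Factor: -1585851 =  - 3^1*139^1*3803^1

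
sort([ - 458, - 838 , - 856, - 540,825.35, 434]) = [ - 856, - 838,-540, - 458, 434,825.35 ]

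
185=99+86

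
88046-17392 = 70654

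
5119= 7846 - 2727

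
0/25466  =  0 = 0.00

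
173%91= 82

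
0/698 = 0 = 0.00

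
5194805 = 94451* 55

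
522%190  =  142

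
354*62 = 21948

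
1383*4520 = 6251160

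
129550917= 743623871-614072954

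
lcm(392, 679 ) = 38024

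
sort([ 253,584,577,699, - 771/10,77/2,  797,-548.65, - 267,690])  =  [ - 548.65, - 267, - 771/10, 77/2,253,577,584, 690, 699,797]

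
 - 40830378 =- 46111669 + 5281291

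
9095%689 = 138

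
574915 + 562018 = 1136933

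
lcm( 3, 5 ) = 15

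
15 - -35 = 50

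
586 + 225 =811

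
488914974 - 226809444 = 262105530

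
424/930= 212/465 = 0.46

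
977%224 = 81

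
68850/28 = 2458 + 13/14=2458.93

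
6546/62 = 105 + 18/31  =  105.58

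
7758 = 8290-532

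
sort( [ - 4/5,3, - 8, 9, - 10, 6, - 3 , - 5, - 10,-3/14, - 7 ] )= [ - 10, - 10, - 8, - 7,-5, - 3,  -  4/5, - 3/14, 3,6, 9]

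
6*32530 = 195180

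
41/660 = 41/660=0.06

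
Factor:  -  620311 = - 620311^1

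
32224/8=4028 =4028.00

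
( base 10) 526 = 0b1000001110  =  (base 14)298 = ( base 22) 11K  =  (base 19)18d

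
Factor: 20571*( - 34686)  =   - 2^1 * 3^3*41^1*47^1*6857^1= - 713525706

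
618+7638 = 8256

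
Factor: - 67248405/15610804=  - 2^( - 2)*3^2 * 5^1*7^1*11^(  -  1 )*41^2*127^1*354791^( - 1)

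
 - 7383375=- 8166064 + 782689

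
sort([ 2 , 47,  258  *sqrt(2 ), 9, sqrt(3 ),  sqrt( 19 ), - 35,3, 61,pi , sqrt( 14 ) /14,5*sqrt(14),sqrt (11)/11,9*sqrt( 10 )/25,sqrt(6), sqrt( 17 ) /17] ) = [ - 35 , sqrt(17 ) /17,sqrt(14 ) /14 , sqrt( 11)/11,9 *sqrt(10 ) /25, sqrt( 3),2 , sqrt (6 ),3 , pi  ,  sqrt(19), 9 , 5*sqrt( 14 ),47,61, 258*sqrt(2) ] 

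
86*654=56244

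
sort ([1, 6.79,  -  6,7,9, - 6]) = [ - 6, - 6,1,6.79 , 7,9] 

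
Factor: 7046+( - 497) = 3^1*37^1*59^1= 6549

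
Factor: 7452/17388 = 3^1* 7^( - 1) = 3/7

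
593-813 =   -  220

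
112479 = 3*37493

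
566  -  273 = 293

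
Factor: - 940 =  - 2^2*5^1*47^1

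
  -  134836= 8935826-9070662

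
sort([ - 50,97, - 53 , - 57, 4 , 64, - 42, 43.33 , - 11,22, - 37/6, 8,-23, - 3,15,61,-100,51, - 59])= [ - 100, - 59, - 57, - 53,  -  50, - 42, - 23, - 11,  -  37/6,-3, 4,8,15, 22, 43.33, 51 , 61, 64 , 97]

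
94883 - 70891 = 23992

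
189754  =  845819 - 656065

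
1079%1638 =1079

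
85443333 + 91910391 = 177353724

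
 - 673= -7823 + 7150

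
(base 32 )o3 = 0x303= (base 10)771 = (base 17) 2b6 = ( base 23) 1ac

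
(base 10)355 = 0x163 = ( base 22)G3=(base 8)543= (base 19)id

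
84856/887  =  84856/887 =95.67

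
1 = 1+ 0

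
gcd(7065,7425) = 45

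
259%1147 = 259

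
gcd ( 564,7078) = 2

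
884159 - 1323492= -439333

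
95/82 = 1 + 13/82= 1.16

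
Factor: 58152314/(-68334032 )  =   - 2^(  -  3)*11^1 *13^( - 1 ) * 19^( - 1 )*983^1*2689^1*17291^(-1 ) = - 29076157/34167016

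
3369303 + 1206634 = 4575937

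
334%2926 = 334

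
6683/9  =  6683/9 = 742.56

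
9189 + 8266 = 17455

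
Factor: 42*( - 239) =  - 10038=   - 2^1*3^1 * 7^1*239^1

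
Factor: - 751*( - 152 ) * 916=104563232 = 2^5*19^1 * 229^1*751^1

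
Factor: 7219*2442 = 2^1 *3^1*11^1*37^1 * 7219^1=17628798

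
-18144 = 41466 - 59610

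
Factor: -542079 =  - 3^3*17^1*1181^1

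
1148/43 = 26  +  30/43  =  26.70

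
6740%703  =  413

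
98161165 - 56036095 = 42125070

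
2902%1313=276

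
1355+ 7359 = 8714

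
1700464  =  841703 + 858761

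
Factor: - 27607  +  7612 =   -  19995 = - 3^1*5^1*31^1*43^1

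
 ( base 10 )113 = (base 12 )95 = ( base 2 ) 1110001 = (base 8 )161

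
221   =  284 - 63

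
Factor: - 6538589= - 281^1*23269^1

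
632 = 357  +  275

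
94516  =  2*47258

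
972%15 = 12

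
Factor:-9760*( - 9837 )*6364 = 2^7*3^2*5^1*37^1*43^1*61^1*1093^1 = 611002039680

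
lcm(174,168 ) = 4872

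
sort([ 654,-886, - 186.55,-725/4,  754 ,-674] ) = [ - 886,  -  674, - 186.55,  -  725/4, 654 , 754 ] 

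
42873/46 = 42873/46 =932.02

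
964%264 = 172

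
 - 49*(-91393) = 4478257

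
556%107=21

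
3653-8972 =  - 5319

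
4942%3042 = 1900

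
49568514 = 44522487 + 5046027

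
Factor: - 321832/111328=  - 821/284 = - 2^( - 2 )*71^( - 1 )*  821^1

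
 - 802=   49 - 851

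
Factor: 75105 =3^2 * 5^1*1669^1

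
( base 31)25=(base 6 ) 151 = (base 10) 67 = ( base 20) 37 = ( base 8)103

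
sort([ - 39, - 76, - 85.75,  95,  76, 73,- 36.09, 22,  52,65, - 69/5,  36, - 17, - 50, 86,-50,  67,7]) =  [ - 85.75, - 76, - 50,-50,-39,-36.09 ,- 17,-69/5 , 7,22, 36,52,  65 , 67, 73 , 76,86, 95 ]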